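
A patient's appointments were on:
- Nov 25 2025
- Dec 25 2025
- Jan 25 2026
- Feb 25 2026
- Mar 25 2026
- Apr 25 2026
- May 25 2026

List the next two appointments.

The day-of-month is always 25 (30, 31, 31, 28, 31, 30 days between events).
So this recurs on the 25th of each month.
June 2026: Jun 25 2026.
July 2026: Jul 25 2026.

Jun 25 2026, Jul 25 2026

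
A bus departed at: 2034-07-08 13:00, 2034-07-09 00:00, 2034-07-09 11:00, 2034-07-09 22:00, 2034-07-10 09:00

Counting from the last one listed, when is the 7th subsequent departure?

Spacing: 11, 11, 11, 11 h — constant 11 h.
2034-07-10 09:00 + 11 h = 2034-07-10 20:00.
2034-07-10 20:00 + 11 h = 2034-07-11 07:00.
2034-07-11 07:00 + 11 h = 2034-07-11 18:00.
2034-07-11 18:00 + 11 h = 2034-07-12 05:00.
2034-07-12 05:00 + 11 h = 2034-07-12 16:00.
2034-07-12 16:00 + 11 h = 2034-07-13 03:00.
2034-07-13 03:00 + 11 h = 2034-07-13 14:00.

2034-07-13 14:00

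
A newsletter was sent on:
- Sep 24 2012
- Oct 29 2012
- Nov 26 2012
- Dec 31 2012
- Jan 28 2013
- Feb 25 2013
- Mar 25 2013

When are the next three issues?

Apr 29 2013, May 27 2013, Jun 24 2013

These are Mondays with 35, 28, 35, 28, 28, 28-day gaps.
Each is the final Monday of its month — Oct 29 2012 is past the 28th, so '4th Monday' doesn't fit.
April 2013 ends with Monday Apr 29 2013.
Last Monday of May 2013: May 27 2013.
June 2013 ends with Monday Jun 24 2013.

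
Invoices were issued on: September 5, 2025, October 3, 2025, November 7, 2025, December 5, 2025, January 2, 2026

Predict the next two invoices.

All dates are Fridays, 28, 35, 28, 28 days apart.
Specifically, the 1st Friday of each month.
1st Friday of February 2026: February 6, 2026.
1st Friday of March 2026: March 6, 2026.

February 6, 2026; March 6, 2026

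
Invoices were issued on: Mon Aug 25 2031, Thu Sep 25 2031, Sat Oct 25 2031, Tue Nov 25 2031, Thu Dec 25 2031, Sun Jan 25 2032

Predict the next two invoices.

Each date is the 25th; the gaps (31, 30, 31, 30, 31) track the month lengths.
The rule is the 25th of each month.
February 2032: Wed Feb 25 2032.
March 2032: Thu Mar 25 2032.

Wed Feb 25 2032, Thu Mar 25 2032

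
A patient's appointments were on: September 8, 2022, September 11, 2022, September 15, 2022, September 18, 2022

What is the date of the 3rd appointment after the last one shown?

Gaps: 3, 4, 3 days — not constant, but cyclic with period 2.
The events fall on every Thursday and Sunday.
The following Thursday is September 22, 2022.
The following Sunday is September 25, 2022.
The following Thursday is September 29, 2022.

September 29, 2022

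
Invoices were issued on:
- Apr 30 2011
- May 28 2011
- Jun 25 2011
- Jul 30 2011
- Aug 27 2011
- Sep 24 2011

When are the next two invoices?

These are Saturdays with 28, 28, 35, 28, 28-day gaps.
Each is the final Saturday of its month — Apr 30 2011 is past the 28th, so '4th Saturday' doesn't fit.
October 2011 ends with Saturday Oct 29 2011.
November 2011 ends with Saturday Nov 26 2011.

Oct 29 2011, Nov 26 2011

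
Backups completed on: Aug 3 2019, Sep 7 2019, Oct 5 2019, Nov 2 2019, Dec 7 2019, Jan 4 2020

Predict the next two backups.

Feb 1 2020, Mar 7 2020

These are Saturdays at 28- or 35-day spacing (35, 28, 28, 35, 28).
The pattern: 1st Saturday of the month.
1st Saturday of February 2020: Feb 1 2020.
1st Saturday of March 2020: Mar 7 2020.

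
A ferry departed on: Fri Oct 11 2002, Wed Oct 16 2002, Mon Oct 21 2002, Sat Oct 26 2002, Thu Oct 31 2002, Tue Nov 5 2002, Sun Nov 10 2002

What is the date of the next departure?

Gaps between consecutive events: 5, 5, 5, 5, 5, 5 days — a constant 5-day interval.
Sun Nov 10 2002 + 5 days = Fri Nov 15 2002.

Fri Nov 15 2002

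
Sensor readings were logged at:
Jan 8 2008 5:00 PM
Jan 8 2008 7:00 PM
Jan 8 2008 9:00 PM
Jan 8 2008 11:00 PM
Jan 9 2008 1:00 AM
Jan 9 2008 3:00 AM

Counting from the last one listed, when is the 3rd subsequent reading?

The interval is a steady 2 hours (2, 2, 2, 2, 2).
Jan 9 2008 3:00 AM + 2 h = Jan 9 2008 5:00 AM.
Jan 9 2008 5:00 AM + 2 h = Jan 9 2008 7:00 AM.
Jan 9 2008 7:00 AM + 2 h = Jan 9 2008 9:00 AM.

Jan 9 2008 9:00 AM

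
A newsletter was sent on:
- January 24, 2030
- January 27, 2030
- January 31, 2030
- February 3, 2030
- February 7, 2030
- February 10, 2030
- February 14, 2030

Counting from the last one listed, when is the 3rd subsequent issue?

February 24, 2030

The gap pattern 3, 4, 3, 4, 3, 4 repeats every 2 events.
These are the Thursdays and Sundays of each week.
The following Sunday is February 17, 2030.
Next Thursday: February 21, 2030.
The following Sunday is February 24, 2030.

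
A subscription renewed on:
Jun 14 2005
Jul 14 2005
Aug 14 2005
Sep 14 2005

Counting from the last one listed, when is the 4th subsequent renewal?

Jan 14 2006

Each date is the 14th; the gaps (30, 31, 31) track the month lengths.
The rule is the 14th of each month.
Next: October 2005 → Oct 14 2005.
November 2005: Nov 14 2005.
December 2005: Dec 14 2005.
January 2006: Jan 14 2006.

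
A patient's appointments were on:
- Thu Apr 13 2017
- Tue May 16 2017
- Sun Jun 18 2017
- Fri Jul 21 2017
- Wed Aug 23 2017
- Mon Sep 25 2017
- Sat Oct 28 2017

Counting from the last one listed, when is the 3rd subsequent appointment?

Sun Feb 4 2018

Every event comes 33 days after the last (33, 33, 33, 33, 33, 33).
Sat Oct 28 2017 + 33 days = Thu Nov 30 2017.
Thu Nov 30 2017 + 33 days = Tue Jan 2 2018.
Tue Jan 2 2018 + 33 days = Sun Feb 4 2018.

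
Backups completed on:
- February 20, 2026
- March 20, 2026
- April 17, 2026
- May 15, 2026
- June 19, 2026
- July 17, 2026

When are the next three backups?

August 21, 2026; September 18, 2026; October 16, 2026

Gaps: 28, 28, 28, 35, 28 days — a mix of 28 and 35. Every date is a Friday.
Each is the 3rd Friday of its month.
August 2026 — 3rd Friday is August 21, 2026.
September 2026 — 3rd Friday is September 18, 2026.
3rd Friday of October 2026: October 16, 2026.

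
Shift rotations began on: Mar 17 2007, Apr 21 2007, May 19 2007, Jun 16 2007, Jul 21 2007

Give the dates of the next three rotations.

These are Saturdays at 28- or 35-day spacing (35, 28, 28, 35).
The pattern: 3rd Saturday of the month.
3rd Saturday of August 2007: Aug 18 2007.
3rd Saturday of September 2007: Sep 15 2007.
October 2007 — 3rd Saturday is Oct 20 2007.

Aug 18 2007, Sep 15 2007, Oct 20 2007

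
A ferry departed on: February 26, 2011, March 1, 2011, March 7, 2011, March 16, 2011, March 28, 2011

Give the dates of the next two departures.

Gaps: 3, 6, 9, 12 days — each gap is 3 larger than the previous one.
Next gap: 15 days. March 28, 2011 + 15 days = April 12, 2011.
Next gap: 18 days. April 12, 2011 + 18 days = April 30, 2011.

April 12, 2011; April 30, 2011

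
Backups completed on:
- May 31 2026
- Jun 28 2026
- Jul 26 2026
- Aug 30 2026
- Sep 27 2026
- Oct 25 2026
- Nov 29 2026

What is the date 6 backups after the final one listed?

May 30 2027

All Sundays; the gaps (28, 28, 35, 28, 28, 35) vary with month length.
This is the last Sunday of each month.
Last Sunday of December 2026: Dec 27 2026.
Last Sunday of January 2027: Jan 31 2027.
Last Sunday of February 2027: Feb 28 2027.
Last Sunday of March 2027: Mar 28 2027.
Last Sunday of April 2027: Apr 25 2027.
May 2027 ends with Sunday May 30 2027.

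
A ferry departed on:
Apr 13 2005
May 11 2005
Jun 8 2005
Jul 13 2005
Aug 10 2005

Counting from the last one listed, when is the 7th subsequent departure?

Gaps: 28, 28, 35, 28 days — a mix of 28 and 35. Every date is a Wednesday.
Each is the 2nd Wednesday of its month.
2nd Wednesday of September 2005: Sep 14 2005.
October 2005 — 2nd Wednesday is Oct 12 2005.
2nd Wednesday of November 2005: Nov 9 2005.
2nd Wednesday of December 2005: Dec 14 2005.
2nd Wednesday of January 2006: Jan 11 2006.
February 2006 — 2nd Wednesday is Feb 8 2006.
March 2006 — 2nd Wednesday is Mar 8 2006.

Mar 8 2006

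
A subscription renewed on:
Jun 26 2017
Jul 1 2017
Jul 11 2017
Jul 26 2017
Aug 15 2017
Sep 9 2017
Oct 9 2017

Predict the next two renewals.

The spacing grows by 5 each time: 5, 10, 15, 20, 25, 30 days.
Next gap: 35 days. Oct 9 2017 + 35 days = Nov 13 2017.
Next gap: 40 days. Nov 13 2017 + 40 days = Dec 23 2017.

Nov 13 2017, Dec 23 2017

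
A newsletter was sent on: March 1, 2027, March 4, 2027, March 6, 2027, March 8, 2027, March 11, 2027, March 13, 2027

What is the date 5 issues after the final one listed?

March 25, 2027

Every event lands on a Monday or Thursday or Saturday (gaps cycle 3, 2, 2, 3, 2).
So the schedule is: every Monday, Thursday and Saturday.
Next Monday: March 15, 2027.
The following Thursday is March 18, 2027.
The following Saturday is March 20, 2027.
Next Monday: March 22, 2027.
The following Thursday is March 25, 2027.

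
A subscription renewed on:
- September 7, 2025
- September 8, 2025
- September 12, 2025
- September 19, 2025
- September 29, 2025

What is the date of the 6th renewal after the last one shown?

January 30, 2026

The spacing grows by 3 each time: 1, 4, 7, 10 days.
Next gap: 13 days. September 29, 2025 + 13 days = October 12, 2025.
Next gap: 16 days. October 12, 2025 + 16 days = October 28, 2025.
Next gap: 19 days. October 28, 2025 + 19 days = November 16, 2025.
Next gap: 22 days. November 16, 2025 + 22 days = December 8, 2025.
Next gap: 25 days. December 8, 2025 + 25 days = January 2, 2026.
Next gap: 28 days. January 2, 2026 + 28 days = January 30, 2026.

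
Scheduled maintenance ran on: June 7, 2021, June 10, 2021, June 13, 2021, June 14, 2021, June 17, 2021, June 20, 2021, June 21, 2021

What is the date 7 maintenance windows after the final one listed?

July 8, 2021

Every event lands on a Monday or Thursday or Sunday (gaps cycle 3, 3, 1, 3, 3, 1).
So the schedule is: every Monday, Thursday and Sunday.
Next Thursday: June 24, 2021.
The following Sunday is June 27, 2021.
The following Monday is June 28, 2021.
The following Thursday is July 1, 2021.
The following Sunday is July 4, 2021.
The following Monday is July 5, 2021.
Next Thursday: July 8, 2021.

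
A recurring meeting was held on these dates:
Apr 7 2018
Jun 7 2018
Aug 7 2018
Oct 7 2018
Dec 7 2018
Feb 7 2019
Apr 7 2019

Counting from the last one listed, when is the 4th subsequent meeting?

The day-of-month is always 7 (61, 61, 61, 61, 62, 59 days between events).
So this recurs on the 7th of every 2 months.
June 2019: Jun 7 2019.
Next: August 2019 → Aug 7 2019.
October 2019: Oct 7 2019.
Next: December 2019 → Dec 7 2019.

Dec 7 2019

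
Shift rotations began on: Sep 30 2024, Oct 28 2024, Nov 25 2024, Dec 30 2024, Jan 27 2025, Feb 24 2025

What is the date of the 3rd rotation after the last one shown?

May 26 2025

All Mondays; the gaps (28, 28, 35, 28, 28) vary with month length.
This is the last Monday of each month.
March 2025 ends with Monday Mar 31 2025.
April 2025 ends with Monday Apr 28 2025.
Last Monday of May 2025: May 26 2025.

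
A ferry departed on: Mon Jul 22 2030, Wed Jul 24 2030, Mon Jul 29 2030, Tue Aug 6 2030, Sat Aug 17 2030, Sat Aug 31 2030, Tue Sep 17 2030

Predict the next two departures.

Mon Oct 7 2030, Wed Oct 30 2030

Intervals are 2, 5, 8, 11, 14, 17 days — an arithmetic progression with common difference 3.
Next gap: 20 days. Tue Sep 17 2030 + 20 days = Mon Oct 7 2030.
Next gap: 23 days. Mon Oct 7 2030 + 23 days = Wed Oct 30 2030.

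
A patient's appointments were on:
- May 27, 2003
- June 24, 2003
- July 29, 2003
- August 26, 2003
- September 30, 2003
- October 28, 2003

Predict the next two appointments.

November 25, 2003; December 30, 2003

These are Tuesdays with 28, 35, 28, 35, 28-day gaps.
Each is the final Tuesday of its month — July 29, 2003 is past the 28th, so '4th Tuesday' doesn't fit.
November 2003 ends with Tuesday November 25, 2003.
December 2003 ends with Tuesday December 30, 2003.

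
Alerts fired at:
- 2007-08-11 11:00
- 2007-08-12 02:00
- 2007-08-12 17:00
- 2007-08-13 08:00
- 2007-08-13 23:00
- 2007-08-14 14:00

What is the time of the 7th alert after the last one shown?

The interval is a steady 15 hours (15, 15, 15, 15, 15).
2007-08-14 14:00 + 15 h = 2007-08-15 05:00.
2007-08-15 05:00 + 15 h = 2007-08-15 20:00.
2007-08-15 20:00 + 15 h = 2007-08-16 11:00.
2007-08-16 11:00 + 15 h = 2007-08-17 02:00.
2007-08-17 02:00 + 15 h = 2007-08-17 17:00.
2007-08-17 17:00 + 15 h = 2007-08-18 08:00.
2007-08-18 08:00 + 15 h = 2007-08-18 23:00.

2007-08-18 23:00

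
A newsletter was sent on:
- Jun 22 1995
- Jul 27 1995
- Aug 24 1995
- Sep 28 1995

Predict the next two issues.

Oct 26 1995, Nov 23 1995

Gaps: 35, 28, 35 days — a mix of 28 and 35. Every date is a Thursday.
Each is the 4th Thursday of its month.
October 1995 — 4th Thursday is Oct 26 1995.
November 1995 — 4th Thursday is Nov 23 1995.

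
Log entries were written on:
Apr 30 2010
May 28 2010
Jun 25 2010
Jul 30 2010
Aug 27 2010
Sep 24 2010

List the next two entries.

All Fridays; the gaps (28, 28, 35, 28, 28) vary with month length.
This is the last Friday of each month.
Last Friday of October 2010: Oct 29 2010.
Last Friday of November 2010: Nov 26 2010.

Oct 29 2010, Nov 26 2010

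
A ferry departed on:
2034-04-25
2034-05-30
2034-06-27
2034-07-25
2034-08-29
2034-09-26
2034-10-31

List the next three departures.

2034-11-28, 2034-12-26, 2035-01-30

All Tuesdays; the gaps (35, 28, 28, 35, 28, 35) vary with month length.
This is the last Tuesday of each month.
November 2034 ends with Tuesday 2034-11-28.
Last Tuesday of December 2034: 2034-12-26.
Last Tuesday of January 2035: 2035-01-30.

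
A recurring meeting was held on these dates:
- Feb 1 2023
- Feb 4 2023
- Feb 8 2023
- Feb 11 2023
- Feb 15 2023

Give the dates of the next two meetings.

Gaps: 3, 4, 3, 4 days — not constant, but cyclic with period 2.
The events fall on every Wednesday and Saturday.
Next Saturday: Feb 18 2023.
The following Wednesday is Feb 22 2023.

Feb 18 2023, Feb 22 2023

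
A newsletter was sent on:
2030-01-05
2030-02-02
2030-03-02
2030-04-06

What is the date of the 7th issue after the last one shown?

Gaps: 28, 28, 35 days — a mix of 28 and 35. Every date is a Saturday.
Each is the 1st Saturday of its month.
May 2030 — 1st Saturday is 2030-05-04.
1st Saturday of June 2030: 2030-06-01.
1st Saturday of July 2030: 2030-07-06.
1st Saturday of August 2030: 2030-08-03.
September 2030 — 1st Saturday is 2030-09-07.
1st Saturday of October 2030: 2030-10-05.
1st Saturday of November 2030: 2030-11-02.

2030-11-02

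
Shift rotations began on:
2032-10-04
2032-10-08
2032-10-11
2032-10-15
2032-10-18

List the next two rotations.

2032-10-22, 2032-10-25

The gap pattern 4, 3, 4, 3 repeats every 2 events.
These are the Mondays and Fridays of each week.
Next Friday: 2032-10-22.
Next Monday: 2032-10-25.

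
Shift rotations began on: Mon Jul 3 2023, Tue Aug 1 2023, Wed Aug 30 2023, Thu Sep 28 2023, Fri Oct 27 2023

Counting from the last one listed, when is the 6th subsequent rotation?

Gaps between consecutive events: 29, 29, 29, 29 days — a constant 29-day interval.
Fri Oct 27 2023 + 29 days = Sat Nov 25 2023.
Sat Nov 25 2023 + 29 days = Sun Dec 24 2023.
Sun Dec 24 2023 + 29 days = Mon Jan 22 2024.
Mon Jan 22 2024 + 29 days = Tue Feb 20 2024.
Tue Feb 20 2024 + 29 days = Wed Mar 20 2024.
Wed Mar 20 2024 + 29 days = Thu Apr 18 2024.

Thu Apr 18 2024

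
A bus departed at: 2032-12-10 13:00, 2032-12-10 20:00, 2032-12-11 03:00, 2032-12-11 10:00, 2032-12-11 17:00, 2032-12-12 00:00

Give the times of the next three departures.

Gaps: 7, 7, 7, 7, 7 hours — each event is 7 hours after the previous one.
2032-12-12 00:00 + 7 h = 2032-12-12 07:00.
2032-12-12 07:00 + 7 h = 2032-12-12 14:00.
2032-12-12 14:00 + 7 h = 2032-12-12 21:00.

2032-12-12 07:00, 2032-12-12 14:00, 2032-12-12 21:00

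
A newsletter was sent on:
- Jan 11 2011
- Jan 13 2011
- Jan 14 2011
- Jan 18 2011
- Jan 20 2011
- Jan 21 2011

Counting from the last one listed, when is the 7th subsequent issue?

The gap pattern 2, 1, 4, 2, 1 repeats every 3 events.
These are the Tuesdays, Thursdays and Fridays of each week.
The following Tuesday is Jan 25 2011.
Next Thursday: Jan 27 2011.
The following Friday is Jan 28 2011.
The following Tuesday is Feb 1 2011.
The following Thursday is Feb 3 2011.
Next Friday: Feb 4 2011.
Next Tuesday: Feb 8 2011.

Feb 8 2011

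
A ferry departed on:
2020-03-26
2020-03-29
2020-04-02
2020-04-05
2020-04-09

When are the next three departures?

Every event lands on a Thursday or Sunday (gaps cycle 3, 4, 3, 4).
So the schedule is: every Thursday and Sunday.
Next Sunday: 2020-04-12.
Next Thursday: 2020-04-16.
Next Sunday: 2020-04-19.

2020-04-12, 2020-04-16, 2020-04-19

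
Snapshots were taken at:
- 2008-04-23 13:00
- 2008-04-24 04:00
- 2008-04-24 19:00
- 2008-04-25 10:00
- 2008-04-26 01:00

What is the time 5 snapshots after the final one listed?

2008-04-29 04:00

The interval is a steady 15 hours (15, 15, 15, 15).
2008-04-26 01:00 + 15 h = 2008-04-26 16:00.
2008-04-26 16:00 + 15 h = 2008-04-27 07:00.
2008-04-27 07:00 + 15 h = 2008-04-27 22:00.
2008-04-27 22:00 + 15 h = 2008-04-28 13:00.
2008-04-28 13:00 + 15 h = 2008-04-29 04:00.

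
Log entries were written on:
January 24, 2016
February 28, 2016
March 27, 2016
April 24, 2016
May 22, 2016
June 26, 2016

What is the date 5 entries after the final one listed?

These are Sundays at 28- or 35-day spacing (35, 28, 28, 28, 35).
The pattern: 4th Sunday of the month.
July 2016 — 4th Sunday is July 24, 2016.
August 2016 — 4th Sunday is August 28, 2016.
4th Sunday of September 2016: September 25, 2016.
4th Sunday of October 2016: October 23, 2016.
November 2016 — 4th Sunday is November 27, 2016.

November 27, 2016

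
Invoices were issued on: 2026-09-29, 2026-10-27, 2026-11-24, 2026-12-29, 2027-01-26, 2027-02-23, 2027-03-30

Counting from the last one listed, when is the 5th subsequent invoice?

All Tuesdays; the gaps (28, 28, 35, 28, 28, 35) vary with month length.
This is the last Tuesday of each month.
April 2027 ends with Tuesday 2027-04-27.
Last Tuesday of May 2027: 2027-05-25.
June 2027 ends with Tuesday 2027-06-29.
July 2027 ends with Tuesday 2027-07-27.
August 2027 ends with Tuesday 2027-08-31.

2027-08-31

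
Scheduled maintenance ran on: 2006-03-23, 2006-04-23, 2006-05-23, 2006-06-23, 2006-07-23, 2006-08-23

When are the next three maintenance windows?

2006-09-23, 2006-10-23, 2006-11-23

The day-of-month is always 23 (31, 30, 31, 30, 31 days between events).
So this recurs on the 23rd of each month.
September 2006: 2006-09-23.
October 2006: 2006-10-23.
Next: November 2006 → 2006-11-23.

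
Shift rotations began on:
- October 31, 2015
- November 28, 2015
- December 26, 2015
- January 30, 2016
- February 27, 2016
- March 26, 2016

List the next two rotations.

All Saturdays; the gaps (28, 28, 35, 28, 28) vary with month length.
This is the last Saturday of each month.
April 2016 ends with Saturday April 30, 2016.
May 2016 ends with Saturday May 28, 2016.

April 30, 2016; May 28, 2016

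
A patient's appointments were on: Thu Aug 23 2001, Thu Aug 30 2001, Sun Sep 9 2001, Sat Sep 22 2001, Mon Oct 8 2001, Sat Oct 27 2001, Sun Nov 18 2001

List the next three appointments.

Intervals are 7, 10, 13, 16, 19, 22 days — an arithmetic progression with common difference 3.
Next gap: 25 days. Sun Nov 18 2001 + 25 days = Thu Dec 13 2001.
Next gap: 28 days. Thu Dec 13 2001 + 28 days = Thu Jan 10 2002.
Next gap: 31 days. Thu Jan 10 2002 + 31 days = Sun Feb 10 2002.

Thu Dec 13 2001, Thu Jan 10 2002, Sun Feb 10 2002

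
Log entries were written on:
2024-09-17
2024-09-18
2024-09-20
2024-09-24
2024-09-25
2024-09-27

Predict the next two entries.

Every event lands on a Tuesday or Wednesday or Friday (gaps cycle 1, 2, 4, 1, 2).
So the schedule is: every Tuesday, Wednesday and Friday.
The following Tuesday is 2024-10-01.
The following Wednesday is 2024-10-02.

2024-10-01, 2024-10-02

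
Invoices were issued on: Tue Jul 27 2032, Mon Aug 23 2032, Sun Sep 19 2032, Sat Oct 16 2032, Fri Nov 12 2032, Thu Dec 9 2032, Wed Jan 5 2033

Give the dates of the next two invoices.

Gaps between consecutive events: 27, 27, 27, 27, 27, 27 days — a constant 27-day interval.
Wed Jan 5 2033 + 27 days = Tue Feb 1 2033.
Tue Feb 1 2033 + 27 days = Mon Feb 28 2033.

Tue Feb 1 2033, Mon Feb 28 2033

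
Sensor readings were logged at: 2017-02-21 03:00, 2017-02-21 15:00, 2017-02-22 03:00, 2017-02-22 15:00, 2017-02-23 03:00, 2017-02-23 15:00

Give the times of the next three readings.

2017-02-24 03:00, 2017-02-24 15:00, 2017-02-25 03:00

Gaps: 12, 12, 12, 12, 12 hours — each event is 12 hours after the previous one.
2017-02-23 15:00 + 12 h = 2017-02-24 03:00.
2017-02-24 03:00 + 12 h = 2017-02-24 15:00.
2017-02-24 15:00 + 12 h = 2017-02-25 03:00.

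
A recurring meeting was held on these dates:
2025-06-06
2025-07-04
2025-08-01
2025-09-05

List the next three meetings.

2025-10-03, 2025-11-07, 2025-12-05

All dates are Fridays, 28, 28, 35 days apart.
Specifically, the 1st Friday of each month.
1st Friday of October 2025: 2025-10-03.
November 2025 — 1st Friday is 2025-11-07.
December 2025 — 1st Friday is 2025-12-05.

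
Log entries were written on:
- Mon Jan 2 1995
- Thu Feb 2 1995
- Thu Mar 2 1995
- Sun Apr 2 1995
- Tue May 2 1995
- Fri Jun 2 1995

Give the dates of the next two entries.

Sun Jul 2 1995, Wed Aug 2 1995

Gaps: 31, 28, 31, 30, 31 days — not constant. Every event is on the 2nd of the month.
Pattern: the 2nd of each month.
July 1995: Sun Jul 2 1995.
August 1995: Wed Aug 2 1995.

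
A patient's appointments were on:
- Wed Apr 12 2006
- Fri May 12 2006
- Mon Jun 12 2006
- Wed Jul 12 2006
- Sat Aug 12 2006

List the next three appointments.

Gaps: 30, 31, 30, 31 days — not constant. Every event is on the 12th of the month.
Pattern: the 12th of each month.
Next: September 2006 → Tue Sep 12 2006.
October 2006: Thu Oct 12 2006.
Next: November 2006 → Sun Nov 12 2006.

Tue Sep 12 2006, Thu Oct 12 2006, Sun Nov 12 2006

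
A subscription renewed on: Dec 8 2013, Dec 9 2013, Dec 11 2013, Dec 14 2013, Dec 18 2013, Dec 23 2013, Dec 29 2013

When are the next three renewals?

Jan 5 2014, Jan 13 2014, Jan 22 2014

Gaps: 1, 2, 3, 4, 5, 6 days — each gap is 1 larger than the previous one.
Next gap: 7 days. Dec 29 2013 + 7 days = Jan 5 2014.
Next gap: 8 days. Jan 5 2014 + 8 days = Jan 13 2014.
Next gap: 9 days. Jan 13 2014 + 9 days = Jan 22 2014.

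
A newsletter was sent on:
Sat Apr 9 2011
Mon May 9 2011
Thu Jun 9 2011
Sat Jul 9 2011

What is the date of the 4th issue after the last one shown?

Wed Nov 9 2011

Each date is the 9th; the gaps (30, 31, 30) track the month lengths.
The rule is the 9th of each month.
August 2011: Tue Aug 9 2011.
Next: September 2011 → Fri Sep 9 2011.
October 2011: Sun Oct 9 2011.
November 2011: Wed Nov 9 2011.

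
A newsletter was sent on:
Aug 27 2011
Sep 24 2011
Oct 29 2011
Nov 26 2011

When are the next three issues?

Dec 31 2011, Jan 28 2012, Feb 25 2012

These are Saturdays with 28, 35, 28-day gaps.
Each is the final Saturday of its month — Oct 29 2011 is past the 28th, so '4th Saturday' doesn't fit.
Last Saturday of December 2011: Dec 31 2011.
January 2012 ends with Saturday Jan 28 2012.
Last Saturday of February 2012: Feb 25 2012.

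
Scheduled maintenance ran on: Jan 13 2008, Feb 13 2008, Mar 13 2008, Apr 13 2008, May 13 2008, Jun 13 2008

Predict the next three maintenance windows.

Jul 13 2008, Aug 13 2008, Sep 13 2008

Each date is the 13th; the gaps (31, 29, 31, 30, 31) track the month lengths.
The rule is the 13th of each month.
Next: July 2008 → Jul 13 2008.
Next: August 2008 → Aug 13 2008.
Next: September 2008 → Sep 13 2008.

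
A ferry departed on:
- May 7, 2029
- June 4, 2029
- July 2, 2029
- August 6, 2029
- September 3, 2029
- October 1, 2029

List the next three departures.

November 5, 2029; December 3, 2029; January 7, 2030

These are Mondays at 28- or 35-day spacing (28, 28, 35, 28, 28).
The pattern: 1st Monday of the month.
1st Monday of November 2029: November 5, 2029.
December 2029 — 1st Monday is December 3, 2029.
January 2030 — 1st Monday is January 7, 2030.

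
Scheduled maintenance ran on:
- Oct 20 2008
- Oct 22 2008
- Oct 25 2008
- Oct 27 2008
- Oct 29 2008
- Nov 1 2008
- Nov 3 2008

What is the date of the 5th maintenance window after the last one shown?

Nov 15 2008

Every event lands on a Monday or Wednesday or Saturday (gaps cycle 2, 3, 2, 2, 3, 2).
So the schedule is: every Monday, Wednesday and Saturday.
Next Wednesday: Nov 5 2008.
The following Saturday is Nov 8 2008.
The following Monday is Nov 10 2008.
Next Wednesday: Nov 12 2008.
The following Saturday is Nov 15 2008.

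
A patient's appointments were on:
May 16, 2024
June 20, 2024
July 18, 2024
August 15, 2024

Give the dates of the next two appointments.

September 19, 2024; October 17, 2024

All dates are Thursdays, 35, 28, 28 days apart.
Specifically, the 3rd Thursday of each month.
September 2024 — 3rd Thursday is September 19, 2024.
3rd Thursday of October 2024: October 17, 2024.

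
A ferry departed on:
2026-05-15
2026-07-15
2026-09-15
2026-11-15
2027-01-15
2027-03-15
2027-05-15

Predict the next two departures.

Gaps: 61, 62, 61, 61, 59, 61 days — not constant. Every event is on the 15th of the month.
Pattern: the 15th of every 2 months.
Next: July 2027 → 2027-07-15.
Next: September 2027 → 2027-09-15.

2027-07-15, 2027-09-15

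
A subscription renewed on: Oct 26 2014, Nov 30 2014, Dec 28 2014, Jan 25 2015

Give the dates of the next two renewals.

Feb 22 2015, Mar 29 2015

All Sundays; the gaps (35, 28, 28) vary with month length.
This is the last Sunday of each month.
Last Sunday of February 2015: Feb 22 2015.
March 2015 ends with Sunday Mar 29 2015.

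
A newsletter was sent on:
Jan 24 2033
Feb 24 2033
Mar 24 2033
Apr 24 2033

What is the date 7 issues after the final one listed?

Each date is the 24th; the gaps (31, 28, 31) track the month lengths.
The rule is the 24th of each month.
Next: May 2033 → May 24 2033.
Next: June 2033 → Jun 24 2033.
July 2033: Jul 24 2033.
Next: August 2033 → Aug 24 2033.
Next: September 2033 → Sep 24 2033.
October 2033: Oct 24 2033.
Next: November 2033 → Nov 24 2033.

Nov 24 2033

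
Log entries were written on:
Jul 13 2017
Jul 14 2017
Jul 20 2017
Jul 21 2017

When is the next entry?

The gap pattern 1, 6, 1 repeats every 2 events.
These are the Thursdays and Fridays of each week.
Next Thursday: Jul 27 2017.

Jul 27 2017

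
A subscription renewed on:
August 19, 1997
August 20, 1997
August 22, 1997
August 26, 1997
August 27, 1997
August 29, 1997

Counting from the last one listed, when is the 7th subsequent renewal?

September 16, 1997

Every event lands on a Tuesday or Wednesday or Friday (gaps cycle 1, 2, 4, 1, 2).
So the schedule is: every Tuesday, Wednesday and Friday.
The following Tuesday is September 2, 1997.
Next Wednesday: September 3, 1997.
Next Friday: September 5, 1997.
The following Tuesday is September 9, 1997.
The following Wednesday is September 10, 1997.
The following Friday is September 12, 1997.
The following Tuesday is September 16, 1997.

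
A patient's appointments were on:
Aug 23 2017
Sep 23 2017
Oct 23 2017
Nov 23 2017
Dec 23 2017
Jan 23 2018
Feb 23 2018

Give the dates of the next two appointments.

Gaps: 31, 30, 31, 30, 31, 31 days — not constant. Every event is on the 23rd of the month.
Pattern: the 23rd of each month.
March 2018: Mar 23 2018.
April 2018: Apr 23 2018.

Mar 23 2018, Apr 23 2018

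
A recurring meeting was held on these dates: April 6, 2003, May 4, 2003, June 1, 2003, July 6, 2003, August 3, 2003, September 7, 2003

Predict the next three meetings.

Gaps: 28, 28, 35, 28, 35 days — a mix of 28 and 35. Every date is a Sunday.
Each is the 1st Sunday of its month.
1st Sunday of October 2003: October 5, 2003.
November 2003 — 1st Sunday is November 2, 2003.
December 2003 — 1st Sunday is December 7, 2003.

October 5, 2003; November 2, 2003; December 7, 2003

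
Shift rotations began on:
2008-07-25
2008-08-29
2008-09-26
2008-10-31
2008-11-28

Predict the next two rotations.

2008-12-26, 2009-01-30

All Fridays; the gaps (35, 28, 35, 28) vary with month length.
This is the last Friday of each month.
Last Friday of December 2008: 2008-12-26.
January 2009 ends with Friday 2009-01-30.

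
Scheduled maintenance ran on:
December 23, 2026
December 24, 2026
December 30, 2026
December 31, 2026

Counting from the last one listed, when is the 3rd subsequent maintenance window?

January 13, 2027

Gaps: 1, 6, 1 days — not constant, but cyclic with period 2.
The events fall on every Wednesday and Thursday.
Next Wednesday: January 6, 2027.
The following Thursday is January 7, 2027.
Next Wednesday: January 13, 2027.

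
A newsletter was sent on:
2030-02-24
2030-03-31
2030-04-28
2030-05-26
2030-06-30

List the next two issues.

2030-07-28, 2030-08-25

These are Sundays with 35, 28, 28, 35-day gaps.
Each is the final Sunday of its month — 2030-03-31 is past the 28th, so '4th Sunday' doesn't fit.
Last Sunday of July 2030: 2030-07-28.
Last Sunday of August 2030: 2030-08-25.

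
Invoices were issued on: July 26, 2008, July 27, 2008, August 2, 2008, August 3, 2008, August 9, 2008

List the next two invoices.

August 10, 2008; August 16, 2008

Every event lands on a Saturday or Sunday (gaps cycle 1, 6, 1, 6).
So the schedule is: every Saturday and Sunday.
Next Sunday: August 10, 2008.
The following Saturday is August 16, 2008.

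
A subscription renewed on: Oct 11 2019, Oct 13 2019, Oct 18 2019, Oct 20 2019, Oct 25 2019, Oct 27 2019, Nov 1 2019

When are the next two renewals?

Gaps: 2, 5, 2, 5, 2, 5 days — not constant, but cyclic with period 2.
The events fall on every Friday and Sunday.
The following Sunday is Nov 3 2019.
Next Friday: Nov 8 2019.

Nov 3 2019, Nov 8 2019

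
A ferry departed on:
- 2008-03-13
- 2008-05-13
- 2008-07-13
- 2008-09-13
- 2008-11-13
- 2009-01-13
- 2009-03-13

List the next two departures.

2009-05-13, 2009-07-13

Each date is the 13th; the gaps (61, 61, 62, 61, 61, 59) track the month lengths.
The rule is the 13th of every 2 months.
Next: May 2009 → 2009-05-13.
Next: July 2009 → 2009-07-13.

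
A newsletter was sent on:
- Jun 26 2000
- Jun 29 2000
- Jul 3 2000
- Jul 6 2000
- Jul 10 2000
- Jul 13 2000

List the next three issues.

Jul 17 2000, Jul 20 2000, Jul 24 2000

The gap pattern 3, 4, 3, 4, 3 repeats every 2 events.
These are the Mondays and Thursdays of each week.
The following Monday is Jul 17 2000.
Next Thursday: Jul 20 2000.
The following Monday is Jul 24 2000.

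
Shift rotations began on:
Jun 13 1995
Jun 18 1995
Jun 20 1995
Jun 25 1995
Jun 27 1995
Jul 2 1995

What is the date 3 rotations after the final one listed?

Every event lands on a Tuesday or Sunday (gaps cycle 5, 2, 5, 2, 5).
So the schedule is: every Tuesday and Sunday.
The following Tuesday is Jul 4 1995.
Next Sunday: Jul 9 1995.
Next Tuesday: Jul 11 1995.

Jul 11 1995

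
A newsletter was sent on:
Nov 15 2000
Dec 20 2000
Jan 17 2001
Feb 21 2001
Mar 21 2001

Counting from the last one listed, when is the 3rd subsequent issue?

All dates are Wednesdays, 35, 28, 35, 28 days apart.
Specifically, the 3rd Wednesday of each month.
April 2001 — 3rd Wednesday is Apr 18 2001.
3rd Wednesday of May 2001: May 16 2001.
June 2001 — 3rd Wednesday is Jun 20 2001.

Jun 20 2001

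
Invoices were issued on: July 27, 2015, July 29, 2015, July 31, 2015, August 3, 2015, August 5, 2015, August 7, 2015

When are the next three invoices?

August 10, 2015; August 12, 2015; August 14, 2015

Every event lands on a Monday or Wednesday or Friday (gaps cycle 2, 2, 3, 2, 2).
So the schedule is: every Monday, Wednesday and Friday.
The following Monday is August 10, 2015.
Next Wednesday: August 12, 2015.
The following Friday is August 14, 2015.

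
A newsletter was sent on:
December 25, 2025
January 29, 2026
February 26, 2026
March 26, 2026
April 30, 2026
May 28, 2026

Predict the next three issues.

June 25, 2026; July 30, 2026; August 27, 2026

These are Thursdays with 35, 28, 28, 35, 28-day gaps.
Each is the final Thursday of its month — January 29, 2026 is past the 28th, so '4th Thursday' doesn't fit.
Last Thursday of June 2026: June 25, 2026.
Last Thursday of July 2026: July 30, 2026.
August 2026 ends with Thursday August 27, 2026.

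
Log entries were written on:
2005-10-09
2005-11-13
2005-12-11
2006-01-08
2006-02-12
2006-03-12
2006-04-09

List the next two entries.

2006-05-14, 2006-06-11

These are Sundays at 28- or 35-day spacing (35, 28, 28, 35, 28, 28).
The pattern: 2nd Sunday of the month.
May 2006 — 2nd Sunday is 2006-05-14.
June 2006 — 2nd Sunday is 2006-06-11.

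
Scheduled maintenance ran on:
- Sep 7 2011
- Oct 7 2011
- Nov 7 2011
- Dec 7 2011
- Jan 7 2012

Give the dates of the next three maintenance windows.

Feb 7 2012, Mar 7 2012, Apr 7 2012

Each date is the 7th; the gaps (30, 31, 30, 31) track the month lengths.
The rule is the 7th of each month.
February 2012: Feb 7 2012.
March 2012: Mar 7 2012.
April 2012: Apr 7 2012.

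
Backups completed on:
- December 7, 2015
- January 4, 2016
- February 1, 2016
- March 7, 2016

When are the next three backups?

April 4, 2016; May 2, 2016; June 6, 2016

Gaps: 28, 28, 35 days — a mix of 28 and 35. Every date is a Monday.
Each is the 1st Monday of its month.
1st Monday of April 2016: April 4, 2016.
1st Monday of May 2016: May 2, 2016.
June 2016 — 1st Monday is June 6, 2016.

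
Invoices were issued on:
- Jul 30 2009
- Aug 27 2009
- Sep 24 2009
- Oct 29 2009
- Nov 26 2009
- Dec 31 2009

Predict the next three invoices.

All Thursdays; the gaps (28, 28, 35, 28, 35) vary with month length.
This is the last Thursday of each month.
Last Thursday of January 2010: Jan 28 2010.
February 2010 ends with Thursday Feb 25 2010.
March 2010 ends with Thursday Mar 25 2010.

Jan 28 2010, Feb 25 2010, Mar 25 2010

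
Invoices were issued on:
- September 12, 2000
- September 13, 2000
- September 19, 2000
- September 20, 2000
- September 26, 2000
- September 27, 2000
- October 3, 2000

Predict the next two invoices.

The gap pattern 1, 6, 1, 6, 1, 6 repeats every 2 events.
These are the Tuesdays and Wednesdays of each week.
Next Wednesday: October 4, 2000.
The following Tuesday is October 10, 2000.

October 4, 2000; October 10, 2000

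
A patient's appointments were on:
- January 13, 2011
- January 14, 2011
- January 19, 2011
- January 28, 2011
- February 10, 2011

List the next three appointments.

Gaps: 1, 5, 9, 13 days — each gap is 4 larger than the previous one.
Next gap: 17 days. February 10, 2011 + 17 days = February 27, 2011.
Next gap: 21 days. February 27, 2011 + 21 days = March 20, 2011.
Next gap: 25 days. March 20, 2011 + 25 days = April 14, 2011.

February 27, 2011; March 20, 2011; April 14, 2011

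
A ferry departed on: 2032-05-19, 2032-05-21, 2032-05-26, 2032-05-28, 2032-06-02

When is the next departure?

2032-06-04

Every event lands on a Wednesday or Friday (gaps cycle 2, 5, 2, 5).
So the schedule is: every Wednesday and Friday.
The following Friday is 2032-06-04.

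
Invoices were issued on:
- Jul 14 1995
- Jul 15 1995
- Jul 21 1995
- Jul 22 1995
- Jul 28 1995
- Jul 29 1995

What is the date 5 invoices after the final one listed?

Every event lands on a Friday or Saturday (gaps cycle 1, 6, 1, 6, 1).
So the schedule is: every Friday and Saturday.
The following Friday is Aug 4 1995.
The following Saturday is Aug 5 1995.
Next Friday: Aug 11 1995.
The following Saturday is Aug 12 1995.
The following Friday is Aug 18 1995.

Aug 18 1995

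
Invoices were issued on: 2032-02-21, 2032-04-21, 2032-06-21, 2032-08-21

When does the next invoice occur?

2032-10-21

Gaps: 60, 61, 61 days — not constant. Every event is on the 21st of the month.
Pattern: the 21st of every 2 months.
October 2032: 2032-10-21.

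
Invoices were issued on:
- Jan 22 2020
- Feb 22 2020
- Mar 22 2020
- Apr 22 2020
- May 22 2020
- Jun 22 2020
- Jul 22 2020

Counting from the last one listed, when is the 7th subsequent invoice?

Gaps: 31, 29, 31, 30, 31, 30 days — not constant. Every event is on the 22nd of the month.
Pattern: the 22nd of each month.
August 2020: Aug 22 2020.
September 2020: Sep 22 2020.
October 2020: Oct 22 2020.
Next: November 2020 → Nov 22 2020.
Next: December 2020 → Dec 22 2020.
January 2021: Jan 22 2021.
Next: February 2021 → Feb 22 2021.

Feb 22 2021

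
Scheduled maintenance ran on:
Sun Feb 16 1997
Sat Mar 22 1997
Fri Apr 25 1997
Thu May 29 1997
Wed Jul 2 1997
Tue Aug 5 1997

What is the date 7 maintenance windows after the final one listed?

The spacing is 34, 34, 34, 34, 34 days — always 34 days.
Tue Aug 5 1997 + 34 days = Mon Sep 8 1997.
Mon Sep 8 1997 + 34 days = Sun Oct 12 1997.
Sun Oct 12 1997 + 34 days = Sat Nov 15 1997.
Sat Nov 15 1997 + 34 days = Fri Dec 19 1997.
Fri Dec 19 1997 + 34 days = Thu Jan 22 1998.
Thu Jan 22 1998 + 34 days = Wed Feb 25 1998.
Wed Feb 25 1998 + 34 days = Tue Mar 31 1998.

Tue Mar 31 1998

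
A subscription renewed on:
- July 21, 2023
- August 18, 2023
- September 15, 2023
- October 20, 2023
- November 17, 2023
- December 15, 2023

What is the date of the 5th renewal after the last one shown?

These are Fridays at 28- or 35-day spacing (28, 28, 35, 28, 28).
The pattern: 3rd Friday of the month.
January 2024 — 3rd Friday is January 19, 2024.
3rd Friday of February 2024: February 16, 2024.
March 2024 — 3rd Friday is March 15, 2024.
April 2024 — 3rd Friday is April 19, 2024.
May 2024 — 3rd Friday is May 17, 2024.

May 17, 2024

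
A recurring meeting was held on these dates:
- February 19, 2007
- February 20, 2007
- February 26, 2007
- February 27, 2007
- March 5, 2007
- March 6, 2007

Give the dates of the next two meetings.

Gaps: 1, 6, 1, 6, 1 days — not constant, but cyclic with period 2.
The events fall on every Monday and Tuesday.
Next Monday: March 12, 2007.
Next Tuesday: March 13, 2007.

March 12, 2007; March 13, 2007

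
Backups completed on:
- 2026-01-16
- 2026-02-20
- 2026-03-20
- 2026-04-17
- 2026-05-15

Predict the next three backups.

2026-06-19, 2026-07-17, 2026-08-21

Gaps: 35, 28, 28, 28 days — a mix of 28 and 35. Every date is a Friday.
Each is the 3rd Friday of its month.
June 2026 — 3rd Friday is 2026-06-19.
3rd Friday of July 2026: 2026-07-17.
August 2026 — 3rd Friday is 2026-08-21.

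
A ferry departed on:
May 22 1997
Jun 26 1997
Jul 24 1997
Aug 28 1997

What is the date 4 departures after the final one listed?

All dates are Thursdays, 35, 28, 35 days apart.
Specifically, the 4th Thursday of each month.
September 1997 — 4th Thursday is Sep 25 1997.
October 1997 — 4th Thursday is Oct 23 1997.
November 1997 — 4th Thursday is Nov 27 1997.
December 1997 — 4th Thursday is Dec 25 1997.

Dec 25 1997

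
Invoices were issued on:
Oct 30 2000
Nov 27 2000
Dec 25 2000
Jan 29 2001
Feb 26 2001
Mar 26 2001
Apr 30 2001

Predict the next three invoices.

May 28 2001, Jun 25 2001, Jul 30 2001

Every date is a Monday; gaps 28, 28, 35, 28, 28, 35 days.
Each is the last Monday of its month (at least one falls on the 29th or later, ruling out '4th Monday').
Last Monday of May 2001: May 28 2001.
June 2001 ends with Monday Jun 25 2001.
July 2001 ends with Monday Jul 30 2001.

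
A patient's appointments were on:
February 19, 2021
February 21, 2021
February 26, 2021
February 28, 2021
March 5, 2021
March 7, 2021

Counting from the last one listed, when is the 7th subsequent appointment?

April 2, 2021

Gaps: 2, 5, 2, 5, 2 days — not constant, but cyclic with period 2.
The events fall on every Friday and Sunday.
The following Friday is March 12, 2021.
The following Sunday is March 14, 2021.
Next Friday: March 19, 2021.
Next Sunday: March 21, 2021.
The following Friday is March 26, 2021.
The following Sunday is March 28, 2021.
The following Friday is April 2, 2021.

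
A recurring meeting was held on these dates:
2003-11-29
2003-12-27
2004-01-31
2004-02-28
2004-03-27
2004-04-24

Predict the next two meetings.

These are Saturdays with 28, 35, 28, 28, 28-day gaps.
Each is the final Saturday of its month — 2003-11-29 is past the 28th, so '4th Saturday' doesn't fit.
May 2004 ends with Saturday 2004-05-29.
Last Saturday of June 2004: 2004-06-26.

2004-05-29, 2004-06-26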